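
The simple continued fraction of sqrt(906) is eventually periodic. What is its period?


Run the CF algorithm for sqrt(906).
a_0 = floor(sqrt(906)) = 30; set m_0=0, q_0=1.
Recurrence: m' = q*a - m,  q' = (d - m'^2)/q,  a' = floor((a_0 + m')/q').
  step 1: m=30, q=6, a=10
  step 2: m=30, q=1, a=60
a_2 = 2*a_0 = 60, so the period closes here.
sqrt(906) = [30; 10, 60]
Period length = 2

2


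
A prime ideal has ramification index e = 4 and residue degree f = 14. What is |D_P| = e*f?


|D_P| = e * f
= 4 * 14
= 56

56


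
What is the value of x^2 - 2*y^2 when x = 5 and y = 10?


x^2 - d*y^2
= 5^2 - 2*10^2
= 25 - 200
= -175

-175


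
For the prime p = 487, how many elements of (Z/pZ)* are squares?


For prime p, the number of non-zero quadratic residues is (p-1)/2.
= (487-1)/2
= 243

243


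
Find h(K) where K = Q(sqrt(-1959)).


K = Q(sqrt(-1959)). d mod 4 = 1, so D = disc(K) = d = -1959
h(K) equals the number of primitive reduced positive-definite forms (a, b, c) = a*x^2 + b*x*y + c*y^2 with b^2 - 4ac = D,
where reduced means |b| <= a <= c, with b >= 0 whenever |b| = a or a = c, and primitive means gcd(a, b, c) = 1.
Reduced forces 3a^2 <= |D| = 1959, so 1 <= a <= 25; b must have the parity of D, and c = (b^2 - D)/(4a) must be an integer >= a.
Enumerate a = 1..25, b in [-a, a]:
  a=1: (1, 1, 490)  [1]
  a=2: (2, -1, 245), (2, 1, 245)  [2]
  a=3: (3, 3, 164)  [1]
  a=4: (4, -3, 123), (4, 3, 123)  [2]
  a=5: (5, -1, 98), (5, 1, 98)  [2]
  a=6: (6, -3, 82), (6, 3, 82)  [2]
  a=7: (7, -1, 70), (7, 1, 70)  [2]
  a=8: (8, -5, 62), (8, 5, 62)  [2]
  a=9: none
  a=10: (10, -9, 51), (10, -1, 49), (10, 1, 49), (10, 9, 51)  [4]
  a=11: none
  a=12: (12, -3, 41), (12, 3, 41)  [2]
  a=13: (13, -11, 40), (13, 11, 40)  [2]
  a=14: (14, -13, 38), (14, -1, 35), (14, 1, 35), (14, 13, 38)  [4]
  a=15: (15, -9, 34), (15, 9, 34)  [2]
  a=16: (16, -5, 31), (16, 5, 31)  [2]
  a=17: (17, -9, 30), (17, 9, 30)  [2]
  a=18: none
  a=19: (19, -13, 28), (19, 13, 28)  [2]
  a=20: (20, -19, 29), (20, -11, 26), (20, 11, 26), (20, 19, 29)  [4]
  a=21: (21, -15, 26), (21, 15, 26)  [2]
  a=22..23: none
  a=24: (24, -21, 25), (24, 21, 25)  [2]
  a=25: none
Total reduced forms: 1 + 2 + 1 + 2 + 2 + 2 + 2 + 2 + 4 + 2 + 2 + 4 + 2 + 2 + 2 + 2 + 4 + 2 + 2 = 42
h = 42

42


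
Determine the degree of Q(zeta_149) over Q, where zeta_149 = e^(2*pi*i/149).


The degree equals Euler's totient phi(149).
149 = 149
phi(149) = 148

148


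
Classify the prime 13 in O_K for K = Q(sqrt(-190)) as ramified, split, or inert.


K = Q(sqrt(-190)). Since d mod 4 = 2, disc(K) = -760.
Check p | disc: -760 mod 13 = 7.
p does not divide disc. Compute Legendre symbol (d/p):
5^((13-1)/2) mod 13 = -1
(d/p) = -1, so p is inert: (p) stays prime with e=1, f=2, g=1.
Therefore p is inert.

inert


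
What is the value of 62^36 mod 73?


p = 73 is prime and the exponent is (p-1)/2 = 36, so by Euler's criterion 62^36 = (62/73) = +1 or -1 mod 73.
Compute by square-and-multiply:
  36 = 32 + 4 (binary 100100)
  Repeated squaring mod 73: 62^1 = 62, 62^2 = 48, 62^4 = 41, 62^8 = 2, 62^16 = 4, 62^32 = 16
  62^36 = 62^32 * 62^4 = 16 * 41 mod 73
    16 * 41 = 656 = 72 mod 73
  62^36 = 72 mod 73
Result 72 = p - 1 = -1 mod 73: 62 is a quadratic non-residue mod 73. As a residue in [0, p-1] the value is 72.
62^36 mod 73 = 72

72


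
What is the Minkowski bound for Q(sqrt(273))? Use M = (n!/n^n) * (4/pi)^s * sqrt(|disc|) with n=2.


d = 273, d mod 4 = 1, so disc(K) = d = 273; |disc(K)| = 273
Real quadratic field, so n = 2, s = r2 = 0, r1 = 2
M = (n!/n^n) * (4/pi)^s * sqrt(|disc(K)|) = (2!/2^2) * (4/pi)^0 * sqrt(273)
= 0.5 * 1.000000 * 16.522712
= 8.2614

8.2614


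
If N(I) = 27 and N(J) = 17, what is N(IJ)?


N(IJ) = N(I) * N(J)
= 27 * 17
= 459

459


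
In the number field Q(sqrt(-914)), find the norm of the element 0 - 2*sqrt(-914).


N(a + b*sqrt(d)) = a^2 - d*b^2
= (0)^2 - (-914)*(-2)^2
= 0 + 3656
= 3656

3656


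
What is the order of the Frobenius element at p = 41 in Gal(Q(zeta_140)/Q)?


The Frobenius at p in Gal(Q(zeta_n)/Q) = (Z/nZ)* is the class of p, so its order is ord_140(41), the smallest k >= 1 with 41^k = 1 mod 140.
n = 140 = 2^2 * 5 * 7, phi(140) = 48; the order divides phi(n).
Divisors of 48: 1, 2, 3, 4, 6, 8, 12, 16, 24, 48
Repeated squaring mod 140: 41^1 = 41, 41^2 = 1, 41^4 = 1, 41^8 = 1, 41^16 = 1, 41^32 = 1
Test divisors in increasing order:
  k=1: 41^1 = 41 mod 140
  k=2: 41^2 = 1 mod 140  <- first divisor giving 1
Order = 2

2


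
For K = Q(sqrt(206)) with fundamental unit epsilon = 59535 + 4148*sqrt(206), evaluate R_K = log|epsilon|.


epsilon = 59535 + 4148*sqrt(206)
= 119070.0000
R = ln(119070.0000)
= 11.6875

11.6875


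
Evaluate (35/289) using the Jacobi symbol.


Compute (35/289) via quadratic reciprocity:
  reciprocity: (35/289) -> +(289/35)
  reduce: (9/35)
  reciprocity: (9/35) -> +(35/9)
  reduce: (8/9)
  pull out 2: (2/9) = +1  (since 9 mod 8 = 1)
  pull out 2: (2/9) = +1  (since 9 mod 8 = 1)
  pull out 2: (2/9) = +1  (since 9 mod 8 = 1)
  (1/9) = 1
Product of signs = 1

1


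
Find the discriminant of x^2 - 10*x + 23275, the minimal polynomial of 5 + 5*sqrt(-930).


The element 5 + 5*sqrt(-930) has minimal polynomial:
x^2 - 10*x + 23275
Discriminant = (-10)^2 - 4*(23275)
= 100 - 93100
= -93000

-93000


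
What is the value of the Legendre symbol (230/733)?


p = 733 is prime, so compute (230/733) with the reciprocity algorithm (Jacobi-symbol steps: pull out 2s via (2/n), flip via reciprocity, reduce):
  pull out 2: (2/733) = -1  (since 733 mod 8 = 5)
  reciprocity: (115/733) -> +(733/115)
  reduce: (43/115)
  reciprocity: (43/115) -> -(115/43)
  reduce: (29/43)
  reciprocity: (29/43) -> +(43/29)
  reduce: (14/29)
  pull out 2: (2/29) = -1  (since 29 mod 8 = 5)
  reciprocity: (7/29) -> +(29/7)
  reduce: (1/7)
  (1/7) = 1
Product of signs = -1
(230/733) = -1

-1


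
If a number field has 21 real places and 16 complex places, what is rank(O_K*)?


By Dirichlet's unit theorem:
rank = r1 + r2 - 1
= 21 + 16 - 1
= 36

36


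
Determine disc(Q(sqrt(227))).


For K = Q(sqrt(d)) with d squarefree: disc(K) = d if d = 1 mod 4, and disc(K) = 4d if d = 2 or 3 mod 4.
Here d = 227, and d mod 4 = 3.
d = 3 mod 4, not 1 (O_K = Z[sqrt(d)]), so disc(K) = 4d = 4 * (227) = 908

908


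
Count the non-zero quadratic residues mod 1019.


For prime p, the number of non-zero quadratic residues is (p-1)/2.
= (1019-1)/2
= 509

509


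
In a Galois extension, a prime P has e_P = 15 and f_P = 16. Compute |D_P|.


|D_P| = e * f
= 15 * 16
= 240

240


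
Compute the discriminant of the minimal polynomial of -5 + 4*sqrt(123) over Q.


The element -5 + 4*sqrt(123) has minimal polynomial:
x^2 + 10*x - 1943
Discriminant = (10)^2 - 4*(-1943)
= 100 + 7772
= 7872

7872


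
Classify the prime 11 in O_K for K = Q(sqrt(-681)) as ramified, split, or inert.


K = Q(sqrt(-681)). Since d mod 4 = 3, disc(K) = -2724.
Check p | disc: -2724 mod 11 = 4.
p does not divide disc. Compute Legendre symbol (d/p):
1^((11-1)/2) mod 11 = 1
(d/p) = 1, so p splits: (p) = P*P' with e=1, f=1, g=2.
Therefore p is split.

split


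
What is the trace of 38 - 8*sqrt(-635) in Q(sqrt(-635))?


Tr(a + b*sqrt(d)) = (a + b*sqrt(d)) + (a - b*sqrt(d)) = 2a
= 2 * (38)
= 76

76


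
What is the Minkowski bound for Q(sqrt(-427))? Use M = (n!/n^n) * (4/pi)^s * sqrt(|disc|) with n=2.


d = -427, d mod 4 = 1, so disc(K) = d = -427; |disc(K)| = 427
Imaginary quadratic field, so n = 2, s = r2 = 1, r1 = 0
M = (n!/n^n) * (4/pi)^s * sqrt(|disc(K)|) = (2!/2^2) * (4/pi)^1 * sqrt(427)
= 0.5 * 1.273240 * 20.663978
= 13.1551

13.1551


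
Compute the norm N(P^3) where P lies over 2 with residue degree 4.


N(P^a) = p^(a*f)
= 2^(3*4)
= 2^12
= 4096

4096


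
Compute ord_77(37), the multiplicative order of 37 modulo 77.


We want ord_77(37), the smallest k >= 1 with 37^k = 1 mod 77.
n = 77 = 7 * 11, phi(77) = 60; the order divides phi(n).
Divisors of 60: 1, 2, 3, 4, 5, 6, 10, 12, 15, 20, 30, 60
Repeated squaring mod 77: 37^1 = 37, 37^2 = 60, 37^4 = 58, 37^8 = 53, 37^16 = 37, 37^32 = 60
Test divisors in increasing order:
  k=1: 37^1 = 37 mod 77
  k=2: 37^2 = 60 mod 77
  k=3: 37^3 = 60 * 37 = 64 mod 77
  k=4: 37^4 = 58 mod 77
  k=5: 37^5 = 58 * 37 = 67 mod 77
  k=6: 37^6 = 58 * 60 = 15 mod 77
  k=10: 37^10 = 53 * 60 = 23 mod 77
  k=12: 37^12 = 53 * 58 = 71 mod 77
  k=15: 37^15 = 53 * 58 * 60 * 37 = 1 mod 77  <- first divisor giving 1
Order = 15

15


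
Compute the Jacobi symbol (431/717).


Compute (431/717) via quadratic reciprocity:
  reciprocity: (431/717) -> +(717/431)
  reduce: (286/431)
  pull out 2: (2/431) = +1  (since 431 mod 8 = 7)
  reciprocity: (143/431) -> -(431/143)
  reduce: (2/143)
  pull out 2: (2/143) = +1  (since 143 mod 8 = 7)
  (1/143) = 1
Product of signs = -1

-1


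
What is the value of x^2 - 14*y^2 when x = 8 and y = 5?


x^2 - d*y^2
= 8^2 - 14*5^2
= 64 - 350
= -286

-286


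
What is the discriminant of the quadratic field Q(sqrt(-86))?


For K = Q(sqrt(d)) with d squarefree: disc(K) = d if d = 1 mod 4, and disc(K) = 4d if d = 2 or 3 mod 4.
Here d = -86, and d mod 4 = 2.
d = 2 mod 4, not 1 (O_K = Z[sqrt(d)]), so disc(K) = 4d = 4 * (-86) = -344

-344


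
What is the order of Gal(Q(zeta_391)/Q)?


|Gal(Q(zeta_391)/Q)| = phi(391)
= 352

352


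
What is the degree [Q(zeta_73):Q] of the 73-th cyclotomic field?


The degree equals Euler's totient phi(73).
73 = 73
phi(73) = 72

72


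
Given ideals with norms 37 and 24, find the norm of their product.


N(IJ) = N(I) * N(J)
= 37 * 24
= 888

888


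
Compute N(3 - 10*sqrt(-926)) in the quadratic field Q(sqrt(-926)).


N(a + b*sqrt(d)) = a^2 - d*b^2
= (3)^2 - (-926)*(-10)^2
= 9 + 92600
= 92609

92609


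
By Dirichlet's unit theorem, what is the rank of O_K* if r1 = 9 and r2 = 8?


By Dirichlet's unit theorem:
rank = r1 + r2 - 1
= 9 + 8 - 1
= 16

16


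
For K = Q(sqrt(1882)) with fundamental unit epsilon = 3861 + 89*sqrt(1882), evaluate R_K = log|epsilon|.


epsilon = 3861 + 89*sqrt(1882)
= 7722.0001
R = ln(7722.0001)
= 8.9518

8.9518


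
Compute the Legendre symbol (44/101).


p = 101 is prime, so compute (44/101) with the reciprocity algorithm (Jacobi-symbol steps: pull out 2s via (2/n), flip via reciprocity, reduce):
  pull out 2: (2/101) = -1  (since 101 mod 8 = 5)
  pull out 2: (2/101) = -1  (since 101 mod 8 = 5)
  reciprocity: (11/101) -> +(101/11)
  reduce: (2/11)
  pull out 2: (2/11) = -1  (since 11 mod 8 = 3)
  (1/11) = 1
Product of signs = -1
(44/101) = -1

-1


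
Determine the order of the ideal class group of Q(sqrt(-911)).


K = Q(sqrt(-911)). d mod 4 = 1, so D = disc(K) = d = -911
h(K) equals the number of primitive reduced positive-definite forms (a, b, c) = a*x^2 + b*x*y + c*y^2 with b^2 - 4ac = D,
where reduced means |b| <= a <= c, with b >= 0 whenever |b| = a or a = c, and primitive means gcd(a, b, c) = 1.
Reduced forces 3a^2 <= |D| = 911, so 1 <= a <= 17; b must have the parity of D, and c = (b^2 - D)/(4a) must be an integer >= a.
Enumerate a = 1..17, b in [-a, a]:
  a=1: (1, 1, 228)  [1]
  a=2: (2, -1, 114), (2, 1, 114)  [2]
  a=3: (3, -1, 76), (3, 1, 76)  [2]
  a=4: (4, -1, 57), (4, 1, 57)  [2]
  a=5: (5, -3, 46), (5, 3, 46)  [2]
  a=6: (6, -5, 39), (6, -1, 38), (6, 1, 38), (6, 5, 39)  [4]
  a=7: none
  a=8: (8, -7, 30), (8, 7, 30)  [2]
  a=9: (9, -5, 26), (9, 5, 26)  [2]
  a=10: (10, -7, 24), (10, -3, 23), (10, 3, 23), (10, 7, 24)  [4]
  a=11: none
  a=12: (12, -7, 20), (12, -1, 19), (12, 1, 19), (12, 7, 20)  [4]
  a=13: (13, -5, 18), (13, 5, 18)  [2]
  a=14: none
  a=15: (15, -13, 18), (15, -7, 16), (15, 7, 16), (15, 13, 18)  [4]
  a=16..17: none
Total reduced forms: 1 + 2 + 2 + 2 + 2 + 4 + 2 + 2 + 4 + 4 + 2 + 4 = 31
h = 31

31


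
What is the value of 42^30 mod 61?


p = 61 is prime and the exponent is (p-1)/2 = 30, so by Euler's criterion 42^30 = (42/61) = +1 or -1 mod 61.
Compute by square-and-multiply:
  30 = 16 + 8 + 4 + 2 (binary 11110)
  Repeated squaring mod 61: 42^1 = 42, 42^2 = 56, 42^4 = 25, 42^8 = 15, 42^16 = 42
  42^30 = 42^16 * 42^8 * 42^4 * 42^2 = 42 * 15 * 25 * 56 mod 61
    42 * 15 = 630 = 20 mod 61
    20 * 25 = 500 = 12 mod 61
    12 * 56 = 672 = 1 mod 61
  42^30 = 1 mod 61
Result 1: 42 is a quadratic residue mod 61.
42^30 mod 61 = 1

1


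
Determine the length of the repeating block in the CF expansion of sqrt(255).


Run the CF algorithm for sqrt(255).
a_0 = floor(sqrt(255)) = 15; set m_0=0, q_0=1.
Recurrence: m' = q*a - m,  q' = (d - m'^2)/q,  a' = floor((a_0 + m')/q').
  step 1: m=15, q=30, a=1
  step 2: m=15, q=1, a=30
a_2 = 2*a_0 = 30, so the period closes here.
sqrt(255) = [15; 1, 30]
Period length = 2

2


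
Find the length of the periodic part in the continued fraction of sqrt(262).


Run the CF algorithm for sqrt(262).
a_0 = floor(sqrt(262)) = 16; set m_0=0, q_0=1.
Recurrence: m' = q*a - m,  q' = (d - m'^2)/q,  a' = floor((a_0 + m')/q').
  step 1: m=16, q=6, a=5
  step 2: m=14, q=11, a=2
  step 3: m=8, q=18, a=1
  step 4: m=10, q=9, a=2
  step 5: m=8, q=22, a=1
  step 6: m=14, q=3, a=10
  step 7: m=16, q=2, a=16
  step 8: m=16, q=3, a=10
  step 9: m=14, q=22, a=1
  step 10: m=8, q=9, a=2
  step 11: m=10, q=18, a=1
  step 12: m=8, q=11, a=2
  step 13: m=14, q=6, a=5
  step 14: m=16, q=1, a=32
a_14 = 2*a_0 = 32, so the period closes here.
sqrt(262) = [16; 5, 2, 1, 2, 1, 10, 16, 10, 1, 2, 1, 2, 5, 32]
Period length = 14

14


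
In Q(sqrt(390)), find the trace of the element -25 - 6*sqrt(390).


Tr(a + b*sqrt(d)) = (a + b*sqrt(d)) + (a - b*sqrt(d)) = 2a
= 2 * (-25)
= -50

-50


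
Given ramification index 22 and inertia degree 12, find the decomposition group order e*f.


|D_P| = e * f
= 22 * 12
= 264

264


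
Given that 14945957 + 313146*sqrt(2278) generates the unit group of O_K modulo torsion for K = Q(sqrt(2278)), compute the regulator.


epsilon = 14945957 + 313146*sqrt(2278)
= 2.9892e+07
R = ln(2.9892e+07)
= 17.2131

17.2131


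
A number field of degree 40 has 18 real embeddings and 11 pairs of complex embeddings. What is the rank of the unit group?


By Dirichlet's unit theorem:
rank = r1 + r2 - 1
= 18 + 11 - 1
= 28

28


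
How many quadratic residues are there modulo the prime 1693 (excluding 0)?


For prime p, the number of non-zero quadratic residues is (p-1)/2.
= (1693-1)/2
= 846

846


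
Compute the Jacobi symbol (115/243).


Compute (115/243) via quadratic reciprocity:
  reciprocity: (115/243) -> -(243/115)
  reduce: (13/115)
  reciprocity: (13/115) -> +(115/13)
  reduce: (11/13)
  reciprocity: (11/13) -> +(13/11)
  reduce: (2/11)
  pull out 2: (2/11) = -1  (since 11 mod 8 = 3)
  (1/11) = 1
Product of signs = 1

1


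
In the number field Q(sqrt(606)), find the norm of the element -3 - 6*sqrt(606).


N(a + b*sqrt(d)) = a^2 - d*b^2
= (-3)^2 - (606)*(-6)^2
= 9 - 21816
= -21807

-21807


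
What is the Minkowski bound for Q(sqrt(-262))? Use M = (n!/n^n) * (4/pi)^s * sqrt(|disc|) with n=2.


d = -262, d mod 4 = 2, so disc(K) = 4d = -1048; |disc(K)| = 1048
Imaginary quadratic field, so n = 2, s = r2 = 1, r1 = 0
M = (n!/n^n) * (4/pi)^s * sqrt(|disc(K)|) = (2!/2^2) * (4/pi)^1 * sqrt(1048)
= 0.5 * 1.273240 * 32.372828
= 20.6092

20.6092


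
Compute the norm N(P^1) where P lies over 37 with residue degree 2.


N(P^a) = p^(a*f)
= 37^(1*2)
= 37^2
= 1369

1369


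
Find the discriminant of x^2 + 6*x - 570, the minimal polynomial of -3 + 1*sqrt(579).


The element -3 + 1*sqrt(579) has minimal polynomial:
x^2 + 6*x - 570
Discriminant = (6)^2 - 4*(-570)
= 36 + 2280
= 2316

2316


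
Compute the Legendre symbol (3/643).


p = 643 is prime, so compute (3/643) with the reciprocity algorithm (Jacobi-symbol steps: pull out 2s via (2/n), flip via reciprocity, reduce):
  reciprocity: (3/643) -> -(643/3)
  reduce: (1/3)
  (1/3) = 1
Product of signs = -1
(3/643) = -1

-1


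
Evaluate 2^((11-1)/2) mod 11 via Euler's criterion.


p = 11 is prime and the exponent is (p-1)/2 = 5, so by Euler's criterion 2^5 = (2/11) = +1 or -1 mod 11.
Compute by square-and-multiply:
  5 = 4 + 1 (binary 101)
  Repeated squaring mod 11: 2^1 = 2, 2^2 = 4, 2^4 = 5
  2^5 = 2^4 * 2^1 = 5 * 2 mod 11
    5 * 2 = 10 = 10 mod 11
  2^5 = 10 mod 11
Result 10 = p - 1 = -1 mod 11: 2 is a quadratic non-residue mod 11. As a residue in [0, p-1] the value is 10.
2^5 mod 11 = 10

10


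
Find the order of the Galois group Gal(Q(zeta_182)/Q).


|Gal(Q(zeta_182)/Q)| = phi(182)
= 72

72


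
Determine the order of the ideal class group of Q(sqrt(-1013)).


K = Q(sqrt(-1013)). d mod 4 = 3, so D = disc(K) = 4d = -4052
h(K) equals the number of primitive reduced positive-definite forms (a, b, c) = a*x^2 + b*x*y + c*y^2 with b^2 - 4ac = D,
where reduced means |b| <= a <= c, with b >= 0 whenever |b| = a or a = c, and primitive means gcd(a, b, c) = 1.
Reduced forces 3a^2 <= |D| = 4052, so 1 <= a <= 36; b must have the parity of D, and c = (b^2 - D)/(4a) must be an integer >= a.
Enumerate a = 1..36, b in [-a, a]:
  a=1: (1, 0, 1013)  [1]
  a=2: (2, 2, 507)  [1]
  a=3: (3, -2, 338), (3, 2, 338)  [2]
  a=4..5: none
  a=6: (6, -2, 169), (6, 2, 169)  [2]
  a=7: (7, -6, 146), (7, 6, 146)  [2]
  a=8: none
  a=9: (9, -4, 113), (9, 4, 113)  [2]
  a=10..12: none
  a=13: (13, -2, 78), (13, 2, 78)  [2]
  a=14: (14, -6, 73), (14, 6, 73)  [2]
  a=15..17: none
  a=18: (18, -14, 59), (18, 14, 59)  [2]
  a=19..20: none
  a=21: (21, -20, 53), (21, -8, 49), (21, 8, 49), (21, 20, 53)  [4]
  a=22..25: none
  a=26: (26, -2, 39), (26, 2, 39)  [2]
  a=27: (27, -22, 42), (27, 22, 42)  [2]
  a=28..30: none
  a=31: (31, -28, 39), (31, 28, 39)  [2]
  a=32..36: none
Total reduced forms: 1 + 1 + 2 + 2 + 2 + 2 + 2 + 2 + 2 + 4 + 2 + 2 + 2 = 26
h = 26

26


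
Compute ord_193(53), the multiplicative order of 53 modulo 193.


We want ord_193(53), the smallest k >= 1 with 53^k = 1 mod 193.
n = 193 = 193, phi(193) = 192; the order divides phi(n).
Divisors of 192: 1, 2, 3, 4, 6, 8, 12, 16, 24, 32, 48, 64, 96, 192
Repeated squaring mod 193: 53^1 = 53, 53^2 = 107, 53^4 = 62, 53^8 = 177, 53^16 = 63, 53^32 = 109, 53^64 = 108, 53^128 = 84
Test divisors in increasing order:
  k=1: 53^1 = 53 mod 193
  k=2: 53^2 = 107 mod 193
  k=3: 53^3 = 107 * 53 = 74 mod 193
  k=4: 53^4 = 62 mod 193
  k=6: 53^6 = 62 * 107 = 72 mod 193
  k=8: 53^8 = 177 mod 193
  k=12: 53^12 = 177 * 62 = 166 mod 193
  k=16: 53^16 = 63 mod 193
  k=24: 53^24 = 63 * 177 = 150 mod 193
  k=32: 53^32 = 109 mod 193
  k=48: 53^48 = 109 * 63 = 112 mod 193
  k=64: 53^64 = 108 mod 193
  k=96: 53^96 = 108 * 109 = 192 mod 193
  k=192: 53^192 = 84 * 108 = 1 mod 193  <- first divisor giving 1
Order = 192

192


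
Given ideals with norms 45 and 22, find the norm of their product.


N(IJ) = N(I) * N(J)
= 45 * 22
= 990

990


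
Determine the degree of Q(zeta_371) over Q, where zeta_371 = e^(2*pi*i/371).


The degree equals Euler's totient phi(371).
371 = 7 * 53
phi(371) = 312

312


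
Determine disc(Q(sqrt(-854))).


For K = Q(sqrt(d)) with d squarefree: disc(K) = d if d = 1 mod 4, and disc(K) = 4d if d = 2 or 3 mod 4.
Here d = -854, and d mod 4 = 2.
d = 2 mod 4, not 1 (O_K = Z[sqrt(d)]), so disc(K) = 4d = 4 * (-854) = -3416

-3416


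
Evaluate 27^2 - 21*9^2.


x^2 - d*y^2
= 27^2 - 21*9^2
= 729 - 1701
= -972

-972


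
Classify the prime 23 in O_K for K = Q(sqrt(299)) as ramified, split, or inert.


K = Q(sqrt(299)). Since d mod 4 = 3, disc(K) = 1196.
Check p | disc: 1196 mod 23 = 0.
p divides disc, so p ramifies: (p) = P^2 with e=2, f=1, g=1.
Therefore p is ramified.

ramified


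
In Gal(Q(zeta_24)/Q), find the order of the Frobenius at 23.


The Frobenius at p in Gal(Q(zeta_n)/Q) = (Z/nZ)* is the class of p, so its order is ord_24(23), the smallest k >= 1 with 23^k = 1 mod 24.
n = 24 = 2^3 * 3, phi(24) = 8; the order divides phi(n).
Divisors of 8: 1, 2, 4, 8
Repeated squaring mod 24: 23^1 = 23, 23^2 = 1, 23^4 = 1, 23^8 = 1
Test divisors in increasing order:
  k=1: 23^1 = 23 mod 24
  k=2: 23^2 = 1 mod 24  <- first divisor giving 1
Order = 2

2


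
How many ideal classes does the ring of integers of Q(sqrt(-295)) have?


K = Q(sqrt(-295)). d mod 4 = 1, so D = disc(K) = d = -295
h(K) equals the number of primitive reduced positive-definite forms (a, b, c) = a*x^2 + b*x*y + c*y^2 with b^2 - 4ac = D,
where reduced means |b| <= a <= c, with b >= 0 whenever |b| = a or a = c, and primitive means gcd(a, b, c) = 1.
Reduced forces 3a^2 <= |D| = 295, so 1 <= a <= 9; b must have the parity of D, and c = (b^2 - D)/(4a) must be an integer >= a.
Enumerate a = 1..9, b in [-a, a]:
  a=1: (1, 1, 74)  [1]
  a=2: (2, -1, 37), (2, 1, 37)  [2]
  a=3: none
  a=4: (4, -3, 19), (4, 3, 19)  [2]
  a=5: (5, 5, 16)  [1]
  a=6..7: none
  a=8: (8, -5, 10), (8, 5, 10)  [2]
  a=9: none
Total reduced forms: 1 + 2 + 2 + 1 + 2 = 8
h = 8

8


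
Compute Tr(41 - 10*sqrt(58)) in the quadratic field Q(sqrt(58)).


Tr(a + b*sqrt(d)) = (a + b*sqrt(d)) + (a - b*sqrt(d)) = 2a
= 2 * (41)
= 82

82


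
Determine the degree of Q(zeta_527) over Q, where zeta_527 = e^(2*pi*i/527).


The degree equals Euler's totient phi(527).
527 = 17 * 31
phi(527) = 480

480


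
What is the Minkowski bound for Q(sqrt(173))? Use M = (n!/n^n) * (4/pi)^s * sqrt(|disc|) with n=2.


d = 173, d mod 4 = 1, so disc(K) = d = 173; |disc(K)| = 173
Real quadratic field, so n = 2, s = r2 = 0, r1 = 2
M = (n!/n^n) * (4/pi)^s * sqrt(|disc(K)|) = (2!/2^2) * (4/pi)^0 * sqrt(173)
= 0.5 * 1.000000 * 13.152946
= 6.5765

6.5765


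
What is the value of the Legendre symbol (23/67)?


p = 67 is prime, so compute (23/67) with the reciprocity algorithm (Jacobi-symbol steps: pull out 2s via (2/n), flip via reciprocity, reduce):
  reciprocity: (23/67) -> -(67/23)
  reduce: (21/23)
  reciprocity: (21/23) -> +(23/21)
  reduce: (2/21)
  pull out 2: (2/21) = -1  (since 21 mod 8 = 5)
  (1/21) = 1
Product of signs = 1
(23/67) = 1

1


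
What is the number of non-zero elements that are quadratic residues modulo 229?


For prime p, the number of non-zero quadratic residues is (p-1)/2.
= (229-1)/2
= 114

114


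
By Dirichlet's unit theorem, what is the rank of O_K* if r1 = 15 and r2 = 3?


By Dirichlet's unit theorem:
rank = r1 + r2 - 1
= 15 + 3 - 1
= 17

17


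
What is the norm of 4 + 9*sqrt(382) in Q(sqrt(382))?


N(a + b*sqrt(d)) = a^2 - d*b^2
= (4)^2 - (382)*(9)^2
= 16 - 30942
= -30926

-30926


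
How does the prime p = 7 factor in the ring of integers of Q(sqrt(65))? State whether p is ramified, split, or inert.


K = Q(sqrt(65)). Since d mod 4 = 1, disc(K) = 65.
Check p | disc: 65 mod 7 = 2.
p does not divide disc. Compute Legendre symbol (d/p):
2^((7-1)/2) mod 7 = 1
(d/p) = 1, so p splits: (p) = P*P' with e=1, f=1, g=2.
Therefore p is split.

split


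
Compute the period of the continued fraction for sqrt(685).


Run the CF algorithm for sqrt(685).
a_0 = floor(sqrt(685)) = 26; set m_0=0, q_0=1.
Recurrence: m' = q*a - m,  q' = (d - m'^2)/q,  a' = floor((a_0 + m')/q').
  step 1: m=26, q=9, a=5
  step 2: m=19, q=36, a=1
  step 3: m=17, q=11, a=3
  step 4: m=16, q=39, a=1
  step 5: m=23, q=4, a=12
  step 6: m=25, q=15, a=3
  step 7: m=20, q=19, a=2
  step 8: m=18, q=19, a=2
  step 9: m=20, q=15, a=3
  step 10: m=25, q=4, a=12
  step 11: m=23, q=39, a=1
  step 12: m=16, q=11, a=3
  step 13: m=17, q=36, a=1
  step 14: m=19, q=9, a=5
  step 15: m=26, q=1, a=52
a_15 = 2*a_0 = 52, so the period closes here.
sqrt(685) = [26; 5, 1, 3, 1, 12, 3, 2, 2, 3, 12, 1, 3, 1, 5, 52]
Period length = 15

15


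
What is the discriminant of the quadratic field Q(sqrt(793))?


For K = Q(sqrt(d)) with d squarefree: disc(K) = d if d = 1 mod 4, and disc(K) = 4d if d = 2 or 3 mod 4.
Here d = 793, and d mod 4 = 1.
d = 1 mod 4 (O_K = Z[(1+sqrt(d))/2]), so disc(K) = d = 793

793


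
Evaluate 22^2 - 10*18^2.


x^2 - d*y^2
= 22^2 - 10*18^2
= 484 - 3240
= -2756

-2756


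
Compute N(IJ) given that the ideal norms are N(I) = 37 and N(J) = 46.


N(IJ) = N(I) * N(J)
= 37 * 46
= 1702

1702


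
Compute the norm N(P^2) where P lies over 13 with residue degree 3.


N(P^a) = p^(a*f)
= 13^(2*3)
= 13^6
= 4826809

4826809


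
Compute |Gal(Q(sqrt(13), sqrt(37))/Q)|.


The 2 square roots of distinct primes are multiplicatively independent over Q,
so [K:Q] = 2^2 and Gal(K/Q) is isomorphic to (Z/2Z)^2.
|Gal| = 2^2 = 4

4


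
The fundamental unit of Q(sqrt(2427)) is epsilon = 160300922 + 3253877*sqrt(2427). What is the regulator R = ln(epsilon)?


epsilon = 160300922 + 3253877*sqrt(2427)
= 3.2060e+08
R = ln(3.2060e+08)
= 19.5857

19.5857


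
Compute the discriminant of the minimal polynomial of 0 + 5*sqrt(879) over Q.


The element 0 + 5*sqrt(879) has minimal polynomial:
x^2 + 0*x - 21975
Discriminant = (0)^2 - 4*(-21975)
= 0 + 87900
= 87900

87900


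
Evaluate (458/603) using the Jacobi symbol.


Compute (458/603) via quadratic reciprocity:
  pull out 2: (2/603) = -1  (since 603 mod 8 = 3)
  reciprocity: (229/603) -> +(603/229)
  reduce: (145/229)
  reciprocity: (145/229) -> +(229/145)
  reduce: (84/145)
  pull out 2: (2/145) = +1  (since 145 mod 8 = 1)
  pull out 2: (2/145) = +1  (since 145 mod 8 = 1)
  reciprocity: (21/145) -> +(145/21)
  reduce: (19/21)
  reciprocity: (19/21) -> +(21/19)
  reduce: (2/19)
  pull out 2: (2/19) = -1  (since 19 mod 8 = 3)
  (1/19) = 1
Product of signs = 1

1


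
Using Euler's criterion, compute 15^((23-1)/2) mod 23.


p = 23 is prime and the exponent is (p-1)/2 = 11, so by Euler's criterion 15^11 = (15/23) = +1 or -1 mod 23.
Compute by square-and-multiply:
  11 = 8 + 2 + 1 (binary 1011)
  Repeated squaring mod 23: 15^1 = 15, 15^2 = 18, 15^4 = 2, 15^8 = 4
  15^11 = 15^8 * 15^2 * 15^1 = 4 * 18 * 15 mod 23
    4 * 18 = 72 = 3 mod 23
    3 * 15 = 45 = 22 mod 23
  15^11 = 22 mod 23
Result 22 = p - 1 = -1 mod 23: 15 is a quadratic non-residue mod 23. As a residue in [0, p-1] the value is 22.
15^11 mod 23 = 22

22


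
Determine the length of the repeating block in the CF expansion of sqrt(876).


Run the CF algorithm for sqrt(876).
a_0 = floor(sqrt(876)) = 29; set m_0=0, q_0=1.
Recurrence: m' = q*a - m,  q' = (d - m'^2)/q,  a' = floor((a_0 + m')/q').
  step 1: m=29, q=35, a=1
  step 2: m=6, q=24, a=1
  step 3: m=18, q=23, a=2
  step 4: m=28, q=4, a=14
  step 5: m=28, q=23, a=2
  step 6: m=18, q=24, a=1
  step 7: m=6, q=35, a=1
  step 8: m=29, q=1, a=58
a_8 = 2*a_0 = 58, so the period closes here.
sqrt(876) = [29; 1, 1, 2, 14, 2, 1, 1, 58]
Period length = 8

8


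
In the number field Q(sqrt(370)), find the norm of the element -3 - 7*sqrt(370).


N(a + b*sqrt(d)) = a^2 - d*b^2
= (-3)^2 - (370)*(-7)^2
= 9 - 18130
= -18121

-18121


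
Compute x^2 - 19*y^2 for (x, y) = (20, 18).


x^2 - d*y^2
= 20^2 - 19*18^2
= 400 - 6156
= -5756

-5756


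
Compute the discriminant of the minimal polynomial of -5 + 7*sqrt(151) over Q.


The element -5 + 7*sqrt(151) has minimal polynomial:
x^2 + 10*x - 7374
Discriminant = (10)^2 - 4*(-7374)
= 100 + 29496
= 29596

29596


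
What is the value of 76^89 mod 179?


p = 179 is prime and the exponent is (p-1)/2 = 89, so by Euler's criterion 76^89 = (76/179) = +1 or -1 mod 179.
Compute by square-and-multiply:
  89 = 64 + 16 + 8 + 1 (binary 1011001)
  Repeated squaring mod 179: 76^1 = 76, 76^2 = 48, 76^4 = 156, 76^8 = 171, 76^16 = 64, 76^32 = 158, 76^64 = 83
  76^89 = 76^64 * 76^16 * 76^8 * 76^1 = 83 * 64 * 171 * 76 mod 179
    83 * 64 = 5312 = 121 mod 179
    121 * 171 = 20691 = 106 mod 179
    106 * 76 = 8056 = 1 mod 179
  76^89 = 1 mod 179
Result 1: 76 is a quadratic residue mod 179.
76^89 mod 179 = 1

1


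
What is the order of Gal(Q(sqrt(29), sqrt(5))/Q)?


The 2 square roots of distinct primes are multiplicatively independent over Q,
so [K:Q] = 2^2 and Gal(K/Q) is isomorphic to (Z/2Z)^2.
|Gal| = 2^2 = 4

4


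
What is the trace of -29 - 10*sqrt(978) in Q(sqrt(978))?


Tr(a + b*sqrt(d)) = (a + b*sqrt(d)) + (a - b*sqrt(d)) = 2a
= 2 * (-29)
= -58

-58


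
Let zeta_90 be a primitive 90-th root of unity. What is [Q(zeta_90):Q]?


The degree equals Euler's totient phi(90).
90 = 2 * 3^2 * 5
phi(90) = 24

24


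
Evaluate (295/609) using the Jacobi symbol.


Compute (295/609) via quadratic reciprocity:
  reciprocity: (295/609) -> +(609/295)
  reduce: (19/295)
  reciprocity: (19/295) -> -(295/19)
  reduce: (10/19)
  pull out 2: (2/19) = -1  (since 19 mod 8 = 3)
  reciprocity: (5/19) -> +(19/5)
  reduce: (4/5)
  pull out 2: (2/5) = -1  (since 5 mod 8 = 5)
  pull out 2: (2/5) = -1  (since 5 mod 8 = 5)
  (1/5) = 1
Product of signs = 1

1


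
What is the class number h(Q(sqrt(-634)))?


K = Q(sqrt(-634)). d mod 4 = 2, so D = disc(K) = 4d = -2536
h(K) equals the number of primitive reduced positive-definite forms (a, b, c) = a*x^2 + b*x*y + c*y^2 with b^2 - 4ac = D,
where reduced means |b| <= a <= c, with b >= 0 whenever |b| = a or a = c, and primitive means gcd(a, b, c) = 1.
Reduced forces 3a^2 <= |D| = 2536, so 1 <= a <= 29; b must have the parity of D, and c = (b^2 - D)/(4a) must be an integer >= a.
Enumerate a = 1..29, b in [-a, a]:
  a=1: (1, 0, 634)  [1]
  a=2: (2, 0, 317)  [1]
  a=3..4: none
  a=5: (5, -2, 127), (5, 2, 127)  [2]
  a=6..9: none
  a=10: (10, -8, 65), (10, 8, 65)  [2]
  a=11: (11, -4, 58), (11, 4, 58)  [2]
  a=12: none
  a=13: (13, -8, 50), (13, 8, 50)  [2]
  a=14..21: none
  a=22: (22, -4, 29), (22, 4, 29)  [2]
  a=23..24: none
  a=25: (25, -8, 26), (25, 8, 26)  [2]
  a=26..29: none
Total reduced forms: 1 + 1 + 2 + 2 + 2 + 2 + 2 + 2 = 14
h = 14

14


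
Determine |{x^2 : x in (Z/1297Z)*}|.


For prime p, the number of non-zero quadratic residues is (p-1)/2.
= (1297-1)/2
= 648

648


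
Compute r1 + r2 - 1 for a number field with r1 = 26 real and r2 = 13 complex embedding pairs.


By Dirichlet's unit theorem:
rank = r1 + r2 - 1
= 26 + 13 - 1
= 38

38


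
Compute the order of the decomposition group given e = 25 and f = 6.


|D_P| = e * f
= 25 * 6
= 150

150


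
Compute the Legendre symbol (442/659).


p = 659 is prime, so compute (442/659) with the reciprocity algorithm (Jacobi-symbol steps: pull out 2s via (2/n), flip via reciprocity, reduce):
  pull out 2: (2/659) = -1  (since 659 mod 8 = 3)
  reciprocity: (221/659) -> +(659/221)
  reduce: (217/221)
  reciprocity: (217/221) -> +(221/217)
  reduce: (4/217)
  pull out 2: (2/217) = +1  (since 217 mod 8 = 1)
  pull out 2: (2/217) = +1  (since 217 mod 8 = 1)
  (1/217) = 1
Product of signs = -1
(442/659) = -1

-1


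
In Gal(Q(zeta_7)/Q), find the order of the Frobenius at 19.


The Frobenius at p in Gal(Q(zeta_n)/Q) = (Z/nZ)* is the class of p, so its order is ord_7(19), the smallest k >= 1 with 19^k = 1 mod 7.
n = 7 = 7, phi(7) = 6; the order divides phi(n).
Divisors of 6: 1, 2, 3, 6
Repeated squaring mod 7: 19^1 = 5, 19^2 = 4, 19^4 = 2
Test divisors in increasing order:
  k=1: 19^1 = 5 mod 7
  k=2: 19^2 = 4 mod 7
  k=3: 19^3 = 4 * 5 = 6 mod 7
  k=6: 19^6 = 2 * 4 = 1 mod 7  <- first divisor giving 1
Order = 6

6


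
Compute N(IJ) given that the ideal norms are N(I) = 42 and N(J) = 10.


N(IJ) = N(I) * N(J)
= 42 * 10
= 420

420


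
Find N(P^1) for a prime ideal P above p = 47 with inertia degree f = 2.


N(P^a) = p^(a*f)
= 47^(1*2)
= 47^2
= 2209

2209


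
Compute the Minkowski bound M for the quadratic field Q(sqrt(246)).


d = 246, d mod 4 = 2, so disc(K) = 4d = 984; |disc(K)| = 984
Real quadratic field, so n = 2, s = r2 = 0, r1 = 2
M = (n!/n^n) * (4/pi)^s * sqrt(|disc(K)|) = (2!/2^2) * (4/pi)^0 * sqrt(984)
= 0.5 * 1.000000 * 31.368774
= 15.6844

15.6844


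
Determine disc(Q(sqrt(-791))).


For K = Q(sqrt(d)) with d squarefree: disc(K) = d if d = 1 mod 4, and disc(K) = 4d if d = 2 or 3 mod 4.
Here d = -791, and d mod 4 = 1.
d = 1 mod 4 (O_K = Z[(1+sqrt(d))/2]), so disc(K) = d = -791

-791


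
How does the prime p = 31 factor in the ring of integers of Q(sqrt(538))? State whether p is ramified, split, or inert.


K = Q(sqrt(538)). Since d mod 4 = 2, disc(K) = 2152.
Check p | disc: 2152 mod 31 = 13.
p does not divide disc. Compute Legendre symbol (d/p):
11^((31-1)/2) mod 31 = -1
(d/p) = -1, so p is inert: (p) stays prime with e=1, f=2, g=1.
Therefore p is inert.

inert


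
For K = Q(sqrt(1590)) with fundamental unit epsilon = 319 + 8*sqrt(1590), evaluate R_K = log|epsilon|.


epsilon = 319 + 8*sqrt(1590)
= 637.9984
R = ln(637.9984)
= 6.4583

6.4583


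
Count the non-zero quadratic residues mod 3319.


For prime p, the number of non-zero quadratic residues is (p-1)/2.
= (3319-1)/2
= 1659

1659


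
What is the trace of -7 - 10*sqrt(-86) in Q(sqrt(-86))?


Tr(a + b*sqrt(d)) = (a + b*sqrt(d)) + (a - b*sqrt(d)) = 2a
= 2 * (-7)
= -14

-14


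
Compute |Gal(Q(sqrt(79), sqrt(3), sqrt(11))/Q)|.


The 3 square roots of distinct primes are multiplicatively independent over Q,
so [K:Q] = 2^3 and Gal(K/Q) is isomorphic to (Z/2Z)^3.
|Gal| = 2^3 = 8

8


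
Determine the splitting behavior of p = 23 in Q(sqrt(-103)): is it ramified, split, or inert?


K = Q(sqrt(-103)). Since d mod 4 = 1, disc(K) = -103.
Check p | disc: -103 mod 23 = 12.
p does not divide disc. Compute Legendre symbol (d/p):
12^((23-1)/2) mod 23 = 1
(d/p) = 1, so p splits: (p) = P*P' with e=1, f=1, g=2.
Therefore p is split.

split


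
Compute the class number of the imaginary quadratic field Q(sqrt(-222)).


K = Q(sqrt(-222)). d mod 4 = 2, so D = disc(K) = 4d = -888
h(K) equals the number of primitive reduced positive-definite forms (a, b, c) = a*x^2 + b*x*y + c*y^2 with b^2 - 4ac = D,
where reduced means |b| <= a <= c, with b >= 0 whenever |b| = a or a = c, and primitive means gcd(a, b, c) = 1.
Reduced forces 3a^2 <= |D| = 888, so 1 <= a <= 17; b must have the parity of D, and c = (b^2 - D)/(4a) must be an integer >= a.
Enumerate a = 1..17, b in [-a, a]:
  a=1: (1, 0, 222)  [1]
  a=2: (2, 0, 111)  [1]
  a=3: (3, 0, 74)  [1]
  a=4..5: none
  a=6: (6, 0, 37)  [1]
  a=7: (7, -6, 33), (7, 6, 33)  [2]
  a=8..10: none
  a=11: (11, -6, 21), (11, 6, 21)  [2]
  a=12: none
  a=13: (13, -10, 19), (13, 10, 19)  [2]
  a=14: (14, -8, 17), (14, 8, 17)  [2]
  a=15..17: none
Total reduced forms: 1 + 1 + 1 + 1 + 2 + 2 + 2 + 2 = 12
h = 12

12


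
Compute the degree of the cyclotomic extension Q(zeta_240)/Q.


The degree equals Euler's totient phi(240).
240 = 2^4 * 3 * 5
phi(240) = 64

64


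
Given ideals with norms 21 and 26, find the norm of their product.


N(IJ) = N(I) * N(J)
= 21 * 26
= 546

546


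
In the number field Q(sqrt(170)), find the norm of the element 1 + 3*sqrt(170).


N(a + b*sqrt(d)) = a^2 - d*b^2
= (1)^2 - (170)*(3)^2
= 1 - 1530
= -1529

-1529


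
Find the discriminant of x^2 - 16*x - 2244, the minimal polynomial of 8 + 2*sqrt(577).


The element 8 + 2*sqrt(577) has minimal polynomial:
x^2 - 16*x - 2244
Discriminant = (-16)^2 - 4*(-2244)
= 256 + 8976
= 9232

9232


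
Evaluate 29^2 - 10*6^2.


x^2 - d*y^2
= 29^2 - 10*6^2
= 841 - 360
= 481

481


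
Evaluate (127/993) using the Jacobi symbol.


Compute (127/993) via quadratic reciprocity:
  reciprocity: (127/993) -> +(993/127)
  reduce: (104/127)
  pull out 2: (2/127) = +1  (since 127 mod 8 = 7)
  pull out 2: (2/127) = +1  (since 127 mod 8 = 7)
  pull out 2: (2/127) = +1  (since 127 mod 8 = 7)
  reciprocity: (13/127) -> +(127/13)
  reduce: (10/13)
  pull out 2: (2/13) = -1  (since 13 mod 8 = 5)
  reciprocity: (5/13) -> +(13/5)
  reduce: (3/5)
  reciprocity: (3/5) -> +(5/3)
  reduce: (2/3)
  pull out 2: (2/3) = -1  (since 3 mod 8 = 3)
  (1/3) = 1
Product of signs = 1

1


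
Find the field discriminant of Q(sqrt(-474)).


For K = Q(sqrt(d)) with d squarefree: disc(K) = d if d = 1 mod 4, and disc(K) = 4d if d = 2 or 3 mod 4.
Here d = -474, and d mod 4 = 2.
d = 2 mod 4, not 1 (O_K = Z[sqrt(d)]), so disc(K) = 4d = 4 * (-474) = -1896

-1896


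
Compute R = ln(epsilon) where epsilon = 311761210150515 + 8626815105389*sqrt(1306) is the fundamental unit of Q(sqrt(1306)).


epsilon = 311761210150515 + 8626815105389*sqrt(1306)
= 6.2352e+14
R = ln(6.2352e+14)
= 34.0664

34.0664


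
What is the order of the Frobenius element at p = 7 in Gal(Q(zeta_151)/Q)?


The Frobenius at p in Gal(Q(zeta_n)/Q) = (Z/nZ)* is the class of p, so its order is ord_151(7), the smallest k >= 1 with 7^k = 1 mod 151.
n = 151 = 151, phi(151) = 150; the order divides phi(n).
Divisors of 150: 1, 2, 3, 5, 6, 10, 15, 25, 30, 50, 75, 150
Repeated squaring mod 151: 7^1 = 7, 7^2 = 49, 7^4 = 136, 7^8 = 74, 7^16 = 40, 7^32 = 90, 7^64 = 97, 7^128 = 47
Test divisors in increasing order:
  k=1: 7^1 = 7 mod 151
  k=2: 7^2 = 49 mod 151
  k=3: 7^3 = 49 * 7 = 41 mod 151
  k=5: 7^5 = 136 * 7 = 46 mod 151
  k=6: 7^6 = 136 * 49 = 20 mod 151
  k=10: 7^10 = 74 * 49 = 2 mod 151
  k=15: 7^15 = 74 * 136 * 49 * 7 = 92 mod 151
  k=25: 7^25 = 40 * 74 * 7 = 33 mod 151
  k=30: 7^30 = 40 * 74 * 136 * 49 = 8 mod 151
  k=50: 7^50 = 90 * 40 * 49 = 32 mod 151
  k=75: 7^75 = 97 * 74 * 49 * 7 = 150 mod 151
  k=150: 7^150 = 47 * 40 * 136 * 49 = 1 mod 151  <- first divisor giving 1
Order = 150

150


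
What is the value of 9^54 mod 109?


p = 109 is prime and the exponent is (p-1)/2 = 54, so by Euler's criterion 9^54 = (9/109) = +1 or -1 mod 109.
Compute by square-and-multiply:
  54 = 32 + 16 + 4 + 2 (binary 110110)
  Repeated squaring mod 109: 9^1 = 9, 9^2 = 81, 9^4 = 21, 9^8 = 5, 9^16 = 25, 9^32 = 80
  9^54 = 9^32 * 9^16 * 9^4 * 9^2 = 80 * 25 * 21 * 81 mod 109
    80 * 25 = 2000 = 38 mod 109
    38 * 21 = 798 = 35 mod 109
    35 * 81 = 2835 = 1 mod 109
  9^54 = 1 mod 109
Result 1: 9 is a quadratic residue mod 109.
9^54 mod 109 = 1

1


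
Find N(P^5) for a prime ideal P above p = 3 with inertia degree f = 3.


N(P^a) = p^(a*f)
= 3^(5*3)
= 3^15
= 14348907

14348907


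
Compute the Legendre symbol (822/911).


p = 911 is prime, so compute (822/911) with the reciprocity algorithm (Jacobi-symbol steps: pull out 2s via (2/n), flip via reciprocity, reduce):
  pull out 2: (2/911) = +1  (since 911 mod 8 = 7)
  reciprocity: (411/911) -> -(911/411)
  reduce: (89/411)
  reciprocity: (89/411) -> +(411/89)
  reduce: (55/89)
  reciprocity: (55/89) -> +(89/55)
  reduce: (34/55)
  pull out 2: (2/55) = +1  (since 55 mod 8 = 7)
  reciprocity: (17/55) -> +(55/17)
  reduce: (4/17)
  pull out 2: (2/17) = +1  (since 17 mod 8 = 1)
  pull out 2: (2/17) = +1  (since 17 mod 8 = 1)
  (1/17) = 1
Product of signs = -1
(822/911) = -1

-1


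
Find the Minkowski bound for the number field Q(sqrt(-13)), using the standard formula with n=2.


d = -13, d mod 4 = 3, so disc(K) = 4d = -52; |disc(K)| = 52
Imaginary quadratic field, so n = 2, s = r2 = 1, r1 = 0
M = (n!/n^n) * (4/pi)^s * sqrt(|disc(K)|) = (2!/2^2) * (4/pi)^1 * sqrt(52)
= 0.5 * 1.273240 * 7.211103
= 4.5907

4.5907


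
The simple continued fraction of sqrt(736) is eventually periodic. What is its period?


Run the CF algorithm for sqrt(736).
a_0 = floor(sqrt(736)) = 27; set m_0=0, q_0=1.
Recurrence: m' = q*a - m,  q' = (d - m'^2)/q,  a' = floor((a_0 + m')/q').
  step 1: m=27, q=7, a=7
  step 2: m=22, q=36, a=1
  step 3: m=14, q=15, a=2
  step 4: m=16, q=32, a=1
  step 5: m=16, q=15, a=2
  step 6: m=14, q=36, a=1
  step 7: m=22, q=7, a=7
  step 8: m=27, q=1, a=54
a_8 = 2*a_0 = 54, so the period closes here.
sqrt(736) = [27; 7, 1, 2, 1, 2, 1, 7, 54]
Period length = 8

8


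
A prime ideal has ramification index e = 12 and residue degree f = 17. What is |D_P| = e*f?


|D_P| = e * f
= 12 * 17
= 204

204


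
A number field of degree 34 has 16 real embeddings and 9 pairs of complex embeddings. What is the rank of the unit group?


By Dirichlet's unit theorem:
rank = r1 + r2 - 1
= 16 + 9 - 1
= 24

24


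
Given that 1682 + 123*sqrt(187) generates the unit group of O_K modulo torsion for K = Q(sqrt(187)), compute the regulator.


epsilon = 1682 + 123*sqrt(187)
= 3363.9997
R = ln(3363.9997)
= 8.1209

8.1209


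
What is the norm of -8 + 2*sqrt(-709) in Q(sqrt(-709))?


N(a + b*sqrt(d)) = a^2 - d*b^2
= (-8)^2 - (-709)*(2)^2
= 64 + 2836
= 2900

2900
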